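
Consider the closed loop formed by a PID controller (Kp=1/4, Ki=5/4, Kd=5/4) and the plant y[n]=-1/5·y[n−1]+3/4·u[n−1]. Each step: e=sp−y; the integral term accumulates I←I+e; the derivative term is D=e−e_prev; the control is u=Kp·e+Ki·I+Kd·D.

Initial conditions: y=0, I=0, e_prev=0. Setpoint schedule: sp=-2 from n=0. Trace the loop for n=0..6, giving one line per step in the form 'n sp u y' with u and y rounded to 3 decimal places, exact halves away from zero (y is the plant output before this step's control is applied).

(exact arithmetic carried between steps; '≈' marks a value shown rounded to 6 d.p. or computed from one; I and e_prev carry over from the previous line; the table rounds u and y to 3 d.p., halves away from zero)
n=0: y=0, sp=-2, e=sp−y=-2; I=-2, D=e−e_prev=-2; u=1/4·(-2)+5/4·(-2)+5/4·(-2)=-5.5; next y=-1/5·0+3/4·(-5.5)=-4.125
n=1: y=-4.125, sp=-2, e=sp−y=2.125; I=0.125, D=e−e_prev=4.125; u=1/4·2.125+5/4·0.125+5/4·4.125=5.84375; next y=-1/5·(-4.125)+3/4·5.84375≈5.207813
n=2: y≈5.207813, sp=-2, e=sp−y≈-7.207813; I≈-7.082813, D=e−e_prev≈-9.332813; u=1/4·(-7.207813)+5/4·(-7.082813)+5/4·(-9.332813)≈-22.321484; next y=-1/5·5.207813+3/4·(-22.321484)≈-17.782676
n=3: y≈-17.782676, sp=-2, e=sp−y≈15.782676; I≈8.699863, D=e−e_prev≈22.990488; u=1/4·15.782676+5/4·8.699863+5/4·22.990488≈43.558608; next y=-1/5·(-17.782676)+3/4·43.558608≈36.225491
n=4: y≈36.225491, sp=-2, e=sp−y≈-38.225491; I≈-29.525628, D=e−e_prev≈-54.008167; u=1/4·(-38.225491)+5/4·(-29.525628)+5/4·(-54.008167)≈-113.973617; next y=-1/5·36.225491+3/4·(-113.973617)≈-92.725311
n=5: y≈-92.725311, sp=-2, e=sp−y≈90.725311; I≈61.199683, D=e−e_prev≈128.950803; u=1/4·90.725311+5/4·61.199683+5/4·128.950803≈260.369435; next y=-1/5·(-92.725311)+3/4·260.369435≈213.822138
n=6: y≈213.822138, sp=-2, e=sp−y≈-215.822138; I≈-154.622455, D=e−e_prev≈-306.547449; u=1/4·(-215.822138)+5/4·(-154.622455)+5/4·(-306.547449)≈-630.417915; next y=-1/5·213.822138+3/4·(-630.417915)≈-515.577864

0 -2 -5.500 0.000
1 -2 5.844 -4.125
2 -2 -22.321 5.208
3 -2 43.559 -17.783
4 -2 -113.974 36.225
5 -2 260.369 -92.725
6 -2 -630.418 213.822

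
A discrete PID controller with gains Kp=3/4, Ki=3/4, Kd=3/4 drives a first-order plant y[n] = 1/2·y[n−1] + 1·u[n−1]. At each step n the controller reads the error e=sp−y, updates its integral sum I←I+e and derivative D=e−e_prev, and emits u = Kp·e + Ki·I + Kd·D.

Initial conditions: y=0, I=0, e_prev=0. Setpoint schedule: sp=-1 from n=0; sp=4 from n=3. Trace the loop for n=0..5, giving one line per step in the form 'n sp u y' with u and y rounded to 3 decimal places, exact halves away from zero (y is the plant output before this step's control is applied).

0 -1 -2.250 0.000
1 -1 2.813 -2.250
2 -1 -6.797 1.688
3 4 22.582 -5.953
4 4 -36.940 19.605
5 4 75.697 -27.138

(exact arithmetic carried between steps; '≈' marks a value shown rounded to 6 d.p. or computed from one; I and e_prev carry over from the previous line; the table rounds u and y to 3 d.p., halves away from zero)
n=0: y=0, sp=-1, e=sp−y=-1; I=-1, D=e−e_prev=-1; u=3/4·(-1)+3/4·(-1)+3/4·(-1)=-2.25; next y=1/2·0+1·(-2.25)=-2.25
n=1: y=-2.25, sp=-1, e=sp−y=1.25; I=0.25, D=e−e_prev=2.25; u=3/4·1.25+3/4·0.25+3/4·2.25=2.8125; next y=1/2·(-2.25)+1·2.8125=1.6875
n=2: y=1.6875, sp=-1, e=sp−y=-2.6875; I=-2.4375, D=e−e_prev=-3.9375; u=3/4·(-2.6875)+3/4·(-2.4375)+3/4·(-3.9375)=-6.796875; next y=1/2·1.6875+1·(-6.796875)=-5.953125
n=3: y=-5.953125, sp=4, e=sp−y=9.953125; I=7.515625, D=e−e_prev=12.640625; u=3/4·9.953125+3/4·7.515625+3/4·12.640625≈22.582031; next y=1/2·(-5.953125)+1·22.582031≈19.605469
n=4: y≈19.605469, sp=4, e=sp−y≈-15.605469; I≈-8.089844, D=e−e_prev≈-25.558594; u=3/4·(-15.605469)+3/4·(-8.089844)+3/4·(-25.558594)≈-36.940430; next y=1/2·19.605469+1·(-36.940430)≈-27.137695
n=5: y≈-27.137695, sp=4, e=sp−y≈31.137695; I≈23.047852, D=e−e_prev≈46.743164; u=3/4·31.137695+3/4·23.047852+3/4·46.743164≈75.696533; next y=1/2·(-27.137695)+1·75.696533≈62.127686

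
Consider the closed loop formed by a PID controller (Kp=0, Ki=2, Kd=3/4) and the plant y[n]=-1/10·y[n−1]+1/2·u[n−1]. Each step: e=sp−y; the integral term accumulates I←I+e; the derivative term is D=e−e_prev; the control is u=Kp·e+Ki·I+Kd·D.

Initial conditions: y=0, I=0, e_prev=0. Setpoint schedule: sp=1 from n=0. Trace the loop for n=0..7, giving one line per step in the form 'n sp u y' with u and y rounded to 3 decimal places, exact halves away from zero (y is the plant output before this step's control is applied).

0 1 2.750 0.000
1 1 0.219 1.375
2 1 4.359 -0.028
3 1 -0.716 2.182
4 1 6.163 -0.576
5 1 -2.970 3.139
6 1 9.117 -1.799
7 1 -6.966 4.739

(exact arithmetic carried between steps; '≈' marks a value shown rounded to 6 d.p. or computed from one; I and e_prev carry over from the previous line; the table rounds u and y to 3 d.p., halves away from zero)
n=0: y=0, sp=1, e=sp−y=1; I=1, D=e−e_prev=1; u=0·1+2·1+3/4·1=2.75; next y=-1/10·0+1/2·2.75=1.375
n=1: y=1.375, sp=1, e=sp−y=-0.375; I=0.625, D=e−e_prev=-1.375; u=0·(-0.375)+2·0.625+3/4·(-1.375)=0.21875; next y=-1/10·1.375+1/2·0.21875=-0.028125
n=2: y=-0.028125, sp=1, e=sp−y=1.028125; I=1.653125, D=e−e_prev=1.403125; u=0·1.028125+2·1.653125+3/4·1.403125≈4.358594; next y=-1/10·(-0.028125)+1/2·4.358594≈2.182109
n=3: y≈2.182109, sp=1, e=sp−y≈-1.182109; I≈0.471016, D=e−e_prev≈-2.210234; u=0·(-1.182109)+2·0.471016+3/4·(-2.210234)≈-0.715645; next y=-1/10·2.182109+1/2·(-0.715645)≈-0.576033
n=4: y≈-0.576033, sp=1, e=sp−y≈1.576033; I≈2.047049, D=e−e_prev≈2.758143; u=0·1.576033+2·2.047049+3/4·2.758143≈6.162705; next y=-1/10·(-0.576033)+1/2·6.162705≈3.138956
n=5: y≈3.138956, sp=1, e=sp−y≈-2.138956; I≈-0.091907, D=e−e_prev≈-3.714989; u=0·(-2.138956)+2·(-0.091907)+3/4·(-3.714989)≈-2.970055; next y=-1/10·3.138956+1/2·(-2.970055)≈-1.798923
n=6: y≈-1.798923, sp=1, e=sp−y≈2.798923; I≈2.707016, D=e−e_prev≈4.937879; u=0·2.798923+2·2.707016+3/4·4.937879≈9.117442; next y=-1/10·(-1.798923)+1/2·9.117442≈4.738613
n=7: y≈4.738613, sp=1, e=sp−y≈-3.738613; I≈-1.031597, D=e−e_prev≈-6.537536; u=0·(-3.738613)+2·(-1.031597)+3/4·(-6.537536)≈-6.966346; next y=-1/10·4.738613+1/2·(-6.966346)≈-3.957034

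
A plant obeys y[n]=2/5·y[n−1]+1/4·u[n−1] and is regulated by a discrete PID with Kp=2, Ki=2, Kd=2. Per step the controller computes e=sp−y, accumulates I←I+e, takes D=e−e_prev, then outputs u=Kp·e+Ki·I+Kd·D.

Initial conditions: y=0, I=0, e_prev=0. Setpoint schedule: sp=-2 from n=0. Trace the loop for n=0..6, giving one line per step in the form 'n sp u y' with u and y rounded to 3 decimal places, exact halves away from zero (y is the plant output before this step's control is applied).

(exact arithmetic carried between steps; '≈' marks a value shown rounded to 6 d.p. or computed from one; I and e_prev carry over from the previous line; the table rounds u and y to 3 d.p., halves away from zero)
n=0: y=0, sp=-2, e=sp−y=-2; I=-2, D=e−e_prev=-2; u=2·(-2)+2·(-2)+2·(-2)=-12; next y=2/5·0+1/4·(-12)=-3
n=1: y=-3, sp=-2, e=sp−y=1; I=-1, D=e−e_prev=3; u=2·1+2·(-1)+2·3=6; next y=2/5·(-3)+1/4·6=0.3
n=2: y=0.3, sp=-2, e=sp−y=-2.3; I=-3.3, D=e−e_prev=-3.3; u=2·(-2.3)+2·(-3.3)+2·(-3.3)=-17.8; next y=2/5·0.3+1/4·(-17.8)=-4.33
n=3: y=-4.33, sp=-2, e=sp−y=2.33; I=-0.97, D=e−e_prev=4.63; u=2·2.33+2·(-0.97)+2·4.63=11.98; next y=2/5·(-4.33)+1/4·11.98=1.263
n=4: y=1.263, sp=-2, e=sp−y=-3.263; I=-4.233, D=e−e_prev=-5.593; u=2·(-3.263)+2·(-4.233)+2·(-5.593)=-26.178; next y=2/5·1.263+1/4·(-26.178)=-6.0393
n=5: y=-6.0393, sp=-2, e=sp−y=4.0393; I=-0.1937, D=e−e_prev=7.3023; u=2·4.0393+2·(-0.1937)+2·7.3023=22.2958; next y=2/5·(-6.0393)+1/4·22.2958=3.15823
n=6: y=3.15823, sp=-2, e=sp−y=-5.15823; I=-5.35193, D=e−e_prev=-9.19753; u=2·(-5.15823)+2·(-5.35193)+2·(-9.19753)=-39.41538; next y=2/5·3.15823+1/4·(-39.41538)=-8.590553

0 -2 -12.000 0.000
1 -2 6.000 -3.000
2 -2 -17.800 0.300
3 -2 11.980 -4.330
4 -2 -26.178 1.263
5 -2 22.296 -6.039
6 -2 -39.415 3.158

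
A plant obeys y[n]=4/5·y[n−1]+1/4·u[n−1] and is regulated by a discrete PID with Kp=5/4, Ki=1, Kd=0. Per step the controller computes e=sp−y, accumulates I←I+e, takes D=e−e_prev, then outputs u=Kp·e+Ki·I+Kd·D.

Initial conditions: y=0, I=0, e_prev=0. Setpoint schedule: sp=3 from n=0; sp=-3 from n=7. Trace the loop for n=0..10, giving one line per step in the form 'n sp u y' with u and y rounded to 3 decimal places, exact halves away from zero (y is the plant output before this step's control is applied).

(exact arithmetic carried between steps; '≈' marks a value shown rounded to 6 d.p. or computed from one; I and e_prev carry over from the previous line; the table rounds u and y to 3 d.p., halves away from zero)
n=0: y=0, sp=3, e=sp−y=3; I=3, D=e−e_prev=3; u=5/4·3+1·3+0·3=6.75; next y=4/5·0+1/4·6.75=1.6875
n=1: y=1.6875, sp=3, e=sp−y=1.3125; I=4.3125, D=e−e_prev=-1.6875; u=5/4·1.3125+1·4.3125+0·(-1.6875)=5.953125; next y=4/5·1.6875+1/4·5.953125≈2.838281
n=2: y≈2.838281, sp=3, e=sp−y≈0.161719; I≈4.474219, D=e−e_prev≈-1.150781; u=5/4·0.161719+1·4.474219+0·(-1.150781)≈4.676367; next y=4/5·2.838281+1/4·4.676367≈3.439717
n=3: y≈3.439717, sp=3, e=sp−y≈-0.439717; I≈4.034502, D=e−e_prev≈-0.601436; u=5/4·(-0.439717)+1·4.034502+0·(-0.601436)≈3.484856; next y=4/5·3.439717+1/4·3.484856≈3.622987
n=4: y≈3.622987, sp=3, e=sp−y≈-0.622987; I≈3.411515, D=e−e_prev≈-0.183271; u=5/4·(-0.622987)+1·3.411515+0·(-0.183271)≈2.632780; next y=4/5·3.622987+1/4·2.632780≈3.556585
n=5: y≈3.556585, sp=3, e=sp−y≈-0.556585; I≈2.854930, D=e−e_prev≈0.066402; u=5/4·(-0.556585)+1·2.854930+0·0.066402≈2.159198; next y=4/5·3.556585+1/4·2.159198≈3.385068
n=6: y≈3.385068, sp=3, e=sp−y≈-0.385068; I≈2.469862, D=e−e_prev≈0.171517; u=5/4·(-0.385068)+1·2.469862+0·0.171517≈1.988527; next y=4/5·3.385068+1/4·1.988527≈3.205186
n=7: y≈3.205186, sp=-3, e=sp−y≈-6.205186; I≈-3.735324, D=e−e_prev≈-5.820118; u=5/4·(-6.205186)+1·(-3.735324)+0·(-5.820118)≈-11.491806; next y=4/5·3.205186+1/4·(-11.491806)≈-0.308803
n=8: y≈-0.308803, sp=-3, e=sp−y≈-2.691197; I≈-6.426521, D=e−e_prev≈3.513989; u=5/4·(-2.691197)+1·(-6.426521)+0·3.513989≈-9.790518; next y=4/5·(-0.308803)+1/4·(-9.790518)≈-2.694672
n=9: y≈-2.694672, sp=-3, e=sp−y≈-0.305328; I≈-6.731849, D=e−e_prev≈2.385869; u=5/4·(-0.305328)+1·(-6.731849)+0·2.385869≈-7.113510; next y=4/5·(-2.694672)+1/4·(-7.113510)≈-3.934115
n=10: y≈-3.934115, sp=-3, e=sp−y≈0.934115; I≈-5.797735, D=e−e_prev≈1.239443; u=5/4·0.934115+1·(-5.797735)+0·1.239443≈-4.630091; next y=4/5·(-3.934115)+1/4·(-4.630091)≈-4.304815

0 3 6.750 0.000
1 3 5.953 1.688
2 3 4.676 2.838
3 3 3.485 3.440
4 3 2.633 3.623
5 3 2.159 3.557
6 3 1.989 3.385
7 -3 -11.492 3.205
8 -3 -9.791 -0.309
9 -3 -7.114 -2.695
10 -3 -4.630 -3.934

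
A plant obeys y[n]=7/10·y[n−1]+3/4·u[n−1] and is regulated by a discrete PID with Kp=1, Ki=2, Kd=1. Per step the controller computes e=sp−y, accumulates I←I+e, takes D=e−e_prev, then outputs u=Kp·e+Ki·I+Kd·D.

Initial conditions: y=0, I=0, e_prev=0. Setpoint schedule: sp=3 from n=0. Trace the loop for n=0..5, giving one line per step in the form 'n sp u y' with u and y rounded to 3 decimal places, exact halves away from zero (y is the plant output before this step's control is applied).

(exact arithmetic carried between steps; '≈' marks a value shown rounded to 6 d.p. or computed from one; I and e_prev carry over from the previous line; the table rounds u and y to 3 d.p., halves away from zero)
n=0: y=0, sp=3, e=sp−y=3; I=3, D=e−e_prev=3; u=1·3+2·3+1·3=12; next y=7/10·0+3/4·12=9
n=1: y=9, sp=3, e=sp−y=-6; I=-3, D=e−e_prev=-9; u=1·(-6)+2·(-3)+1·(-9)=-21; next y=7/10·9+3/4·(-21)=-9.45
n=2: y=-9.45, sp=3, e=sp−y=12.45; I=9.45, D=e−e_prev=18.45; u=1·12.45+2·9.45+1·18.45=49.8; next y=7/10·(-9.45)+3/4·49.8=30.735
n=3: y=30.735, sp=3, e=sp−y=-27.735; I=-18.285, D=e−e_prev=-40.185; u=1·(-27.735)+2·(-18.285)+1·(-40.185)=-104.49; next y=7/10·30.735+3/4·(-104.49)=-56.853
n=4: y=-56.853, sp=3, e=sp−y=59.853; I=41.568, D=e−e_prev=87.588; u=1·59.853+2·41.568+1·87.588=230.577; next y=7/10·(-56.853)+3/4·230.577=133.13565
n=5: y=133.13565, sp=3, e=sp−y=-130.13565; I=-88.56765, D=e−e_prev=-189.98865; u=1·(-130.13565)+2·(-88.56765)+1·(-189.98865)=-497.2596; next y=7/10·133.13565+3/4·(-497.2596)=-279.749745

0 3 12.000 0.000
1 3 -21.000 9.000
2 3 49.800 -9.450
3 3 -104.490 30.735
4 3 230.577 -56.853
5 3 -497.260 133.136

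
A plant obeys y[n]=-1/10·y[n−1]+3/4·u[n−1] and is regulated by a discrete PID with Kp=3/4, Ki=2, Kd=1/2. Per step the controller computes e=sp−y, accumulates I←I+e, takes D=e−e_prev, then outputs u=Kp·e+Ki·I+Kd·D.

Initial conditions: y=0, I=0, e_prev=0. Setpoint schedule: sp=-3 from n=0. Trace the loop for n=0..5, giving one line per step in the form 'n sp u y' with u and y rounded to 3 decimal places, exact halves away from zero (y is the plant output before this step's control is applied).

(exact arithmetic carried between steps; '≈' marks a value shown rounded to 6 d.p. or computed from one; I and e_prev carry over from the previous line; the table rounds u and y to 3 d.p., halves away from zero)
n=0: y=0, sp=-3, e=sp−y=-3; I=-3, D=e−e_prev=-3; u=3/4·(-3)+2·(-3)+1/2·(-3)=-9.75; next y=-1/10·0+3/4·(-9.75)=-7.3125
n=1: y=-7.3125, sp=-3, e=sp−y=4.3125; I=1.3125, D=e−e_prev=7.3125; u=3/4·4.3125+2·1.3125+1/2·7.3125=9.515625; next y=-1/10·(-7.3125)+3/4·9.515625≈7.867969
n=2: y≈7.867969, sp=-3, e=sp−y≈-10.867969; I≈-9.555469, D=e−e_prev≈-15.180469; u=3/4·(-10.867969)+2·(-9.555469)+1/2·(-15.180469)≈-34.852148; next y=-1/10·7.867969+3/4·(-34.852148)≈-26.925908
n=3: y≈-26.925908, sp=-3, e=sp−y≈23.925908; I≈14.370439, D=e−e_prev≈34.793877; u=3/4·23.925908+2·14.370439+1/2·34.793877≈64.082249; next y=-1/10·(-26.925908)+3/4·64.082249≈50.754277
n=4: y≈50.754277, sp=-3, e=sp−y≈-53.754277; I≈-39.383838, D=e−e_prev≈-77.680185; u=3/4·(-53.754277)+2·(-39.383838)+1/2·(-77.680185)≈-157.923476; next y=-1/10·50.754277+3/4·(-157.923476)≈-123.518035
n=5: y≈-123.518035, sp=-3, e=sp−y≈120.518035; I≈81.134197, D=e−e_prev≈174.272312; u=3/4·120.518035+2·81.134197+1/2·174.272312≈339.793076; next y=-1/10·(-123.518035)+3/4·339.793076≈267.196611

0 -3 -9.750 0.000
1 -3 9.516 -7.313
2 -3 -34.852 7.868
3 -3 64.082 -26.926
4 -3 -157.923 50.754
5 -3 339.793 -123.518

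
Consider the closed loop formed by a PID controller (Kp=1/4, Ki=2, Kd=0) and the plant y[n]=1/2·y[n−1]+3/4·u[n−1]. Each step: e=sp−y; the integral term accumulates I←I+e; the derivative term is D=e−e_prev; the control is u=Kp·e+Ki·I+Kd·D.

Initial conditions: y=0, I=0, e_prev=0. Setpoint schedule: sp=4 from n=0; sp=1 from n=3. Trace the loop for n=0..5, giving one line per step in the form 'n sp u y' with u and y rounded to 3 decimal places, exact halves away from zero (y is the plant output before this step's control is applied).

(exact arithmetic carried between steps; '≈' marks a value shown rounded to 6 d.p. or computed from one; I and e_prev carry over from the previous line; the table rounds u and y to 3 d.p., halves away from zero)
n=0: y=0, sp=4, e=sp−y=4; I=4, D=e−e_prev=4; u=1/4·4+2·4+0·4=9; next y=1/2·0+3/4·9=6.75
n=1: y=6.75, sp=4, e=sp−y=-2.75; I=1.25, D=e−e_prev=-6.75; u=1/4·(-2.75)+2·1.25+0·(-6.75)=1.8125; next y=1/2·6.75+3/4·1.8125=4.734375
n=2: y=4.734375, sp=4, e=sp−y=-0.734375; I=0.515625, D=e−e_prev=2.015625; u=1/4·(-0.734375)+2·0.515625+0·2.015625≈0.847656; next y=1/2·4.734375+3/4·0.847656≈3.002930
n=3: y≈3.002930, sp=1, e=sp−y≈-2.002930; I≈-1.487305, D=e−e_prev≈-1.268555; u=1/4·(-2.002930)+2·(-1.487305)+0·(-1.268555)≈-3.475342; next y=1/2·3.002930+3/4·(-3.475342)≈-1.105042
n=4: y≈-1.105042, sp=1, e=sp−y≈2.105042; I≈0.617737, D=e−e_prev≈4.107971; u=1/4·2.105042+2·0.617737+0·4.107971≈1.761734; next y=1/2·(-1.105042)+3/4·1.761734≈0.768780
n=5: y≈0.768780, sp=1, e=sp−y≈0.231220; I≈0.848957, D=e−e_prev≈-1.873821; u=1/4·0.231220+2·0.848957+0·(-1.873821)≈1.755719; next y=1/2·0.768780+3/4·1.755719≈1.701179

0 4 9.000 0.000
1 4 1.813 6.750
2 4 0.848 4.734
3 1 -3.475 3.003
4 1 1.762 -1.105
5 1 1.756 0.769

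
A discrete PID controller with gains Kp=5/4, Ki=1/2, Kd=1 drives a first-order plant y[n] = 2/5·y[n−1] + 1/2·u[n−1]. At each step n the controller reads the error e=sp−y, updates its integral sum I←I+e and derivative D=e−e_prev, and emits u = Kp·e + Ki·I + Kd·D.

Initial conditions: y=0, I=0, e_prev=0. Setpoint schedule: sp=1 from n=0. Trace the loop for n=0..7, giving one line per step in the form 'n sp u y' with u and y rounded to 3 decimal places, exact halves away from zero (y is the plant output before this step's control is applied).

(exact arithmetic carried between steps; '≈' marks a value shown rounded to 6 d.p. or computed from one; I and e_prev carry over from the previous line; the table rounds u and y to 3 d.p., halves away from zero)
n=0: y=0, sp=1, e=sp−y=1; I=1, D=e−e_prev=1; u=5/4·1+1/2·1+1·1=2.75; next y=2/5·0+1/2·2.75=1.375
n=1: y=1.375, sp=1, e=sp−y=-0.375; I=0.625, D=e−e_prev=-1.375; u=5/4·(-0.375)+1/2·0.625+1·(-1.375)=-1.53125; next y=2/5·1.375+1/2·(-1.53125)=-0.215625
n=2: y=-0.215625, sp=1, e=sp−y=1.215625; I=1.840625, D=e−e_prev=1.590625; u=5/4·1.215625+1/2·1.840625+1·1.590625≈4.030469; next y=2/5·(-0.215625)+1/2·4.030469≈1.928984
n=3: y≈1.928984, sp=1, e=sp−y≈-0.928984; I≈0.911641, D=e−e_prev≈-2.144609; u=5/4·(-0.928984)+1/2·0.911641+1·(-2.144609)≈-2.850020; next y=2/5·1.928984+1/2·(-2.850020)≈-0.653416
n=4: y≈-0.653416, sp=1, e=sp−y≈1.653416; I≈2.565057, D=e−e_prev≈2.582400; u=5/4·1.653416+1/2·2.565057+1·2.582400≈5.931699; next y=2/5·(-0.653416)+1/2·5.931699≈2.704483
n=5: y≈2.704483, sp=1, e=sp−y≈-1.704483; I≈0.860574, D=e−e_prev≈-3.357899; u=5/4·(-1.704483)+1/2·0.860574+1·(-3.357899)≈-5.058216; next y=2/5·2.704483+1/2·(-5.058216)≈-1.447315
n=6: y≈-1.447315, sp=1, e=sp−y≈2.447315; I≈3.307888, D=e−e_prev≈4.151798; u=5/4·2.447315+1/2·3.307888+1·4.151798≈8.864885; next y=2/5·(-1.447315)+1/2·8.864885≈3.853517
n=7: y≈3.853517, sp=1, e=sp−y≈-2.853517; I≈0.454372, D=e−e_prev≈-5.300831; u=5/4·(-2.853517)+1/2·0.454372+1·(-5.300831)≈-8.640542; next y=2/5·3.853517+1/2·(-8.640542)≈-2.778864

0 1 2.750 0.000
1 1 -1.531 1.375
2 1 4.030 -0.216
3 1 -2.850 1.929
4 1 5.932 -0.653
5 1 -5.058 2.704
6 1 8.865 -1.447
7 1 -8.641 3.854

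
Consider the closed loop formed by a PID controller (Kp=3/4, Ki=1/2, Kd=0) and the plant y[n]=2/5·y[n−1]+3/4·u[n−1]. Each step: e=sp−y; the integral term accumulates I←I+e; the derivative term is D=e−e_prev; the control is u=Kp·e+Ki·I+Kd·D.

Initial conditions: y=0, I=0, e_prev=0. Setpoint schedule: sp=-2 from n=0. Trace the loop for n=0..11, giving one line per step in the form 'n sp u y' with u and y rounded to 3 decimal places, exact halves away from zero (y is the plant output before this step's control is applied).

(exact arithmetic carried between steps; '≈' marks a value shown rounded to 6 d.p. or computed from one; I and e_prev carry over from the previous line; the table rounds u and y to 3 d.p., halves away from zero)
n=0: y=0, sp=-2, e=sp−y=-2; I=-2, D=e−e_prev=-2; u=3/4·(-2)+1/2·(-2)+0·(-2)=-2.5; next y=2/5·0+3/4·(-2.5)=-1.875
n=1: y=-1.875, sp=-2, e=sp−y=-0.125; I=-2.125, D=e−e_prev=1.875; u=3/4·(-0.125)+1/2·(-2.125)+0·1.875=-1.15625; next y=2/5·(-1.875)+3/4·(-1.15625)≈-1.617188
n=2: y≈-1.617188, sp=-2, e=sp−y≈-0.382813; I≈-2.507813, D=e−e_prev≈-0.257813; u=3/4·(-0.382813)+1/2·(-2.507813)+0·(-0.257813)≈-1.541016; next y=2/5·(-1.617188)+3/4·(-1.541016)≈-1.802637
n=3: y≈-1.802637, sp=-2, e=sp−y≈-0.197363; I≈-2.705176, D=e−e_prev≈0.185449; u=3/4·(-0.197363)+1/2·(-2.705176)+0·0.185449≈-1.500610; next y=2/5·(-1.802637)+3/4·(-1.500610)≈-1.846512
n=4: y≈-1.846512, sp=-2, e=sp−y≈-0.153488; I≈-2.858663, D=e−e_prev≈0.043876; u=3/4·(-0.153488)+1/2·(-2.858663)+0·0.043876≈-1.544447; next y=2/5·(-1.846512)+3/4·(-1.544447)≈-1.896940
n=5: y≈-1.896940, sp=-2, e=sp−y≈-0.103060; I≈-2.961723, D=e−e_prev≈0.050428; u=3/4·(-0.103060)+1/2·(-2.961723)+0·0.050428≈-1.558156; next y=2/5·(-1.896940)+3/4·(-1.558156)≈-1.927393
n=6: y≈-1.927393, sp=-2, e=sp−y≈-0.072607; I≈-3.034330, D=e−e_prev≈0.030453; u=3/4·(-0.072607)+1/2·(-3.034330)+0·0.030453≈-1.571620; next y=2/5·(-1.927393)+3/4·(-1.571620)≈-1.949672
n=7: y≈-1.949672, sp=-2, e=sp−y≈-0.050328; I≈-3.084657, D=e−e_prev≈0.022279; u=3/4·(-0.050328)+1/2·(-3.084657)+0·0.022279≈-1.580075; next y=2/5·(-1.949672)+3/4·(-1.580075)≈-1.964925
n=8: y≈-1.964925, sp=-2, e=sp−y≈-0.035075; I≈-3.119733, D=e−e_prev≈0.015253; u=3/4·(-0.035075)+1/2·(-3.119733)+0·0.015253≈-1.586173; next y=2/5·(-1.964925)+3/4·(-1.586173)≈-1.975599
n=9: y≈-1.975599, sp=-2, e=sp−y≈-0.024401; I≈-3.144133, D=e−e_prev≈0.010675; u=3/4·(-0.024401)+1/2·(-3.144133)+0·0.010675≈-1.590367; next y=2/5·(-1.975599)+3/4·(-1.590367)≈-1.983015
n=10: y≈-1.983015, sp=-2, e=sp−y≈-0.016985; I≈-3.161118, D=e−e_prev≈0.007416; u=3/4·(-0.016985)+1/2·(-3.161118)+0·0.007416≈-1.593298; next y=2/5·(-1.983015)+3/4·(-1.593298)≈-1.988179
n=11: y≈-1.988179, sp=-2, e=sp−y≈-0.011821; I≈-3.172939, D=e−e_prev≈0.005164; u=3/4·(-0.011821)+1/2·(-3.172939)+0·0.005164≈-1.595335; next y=2/5·(-1.988179)+3/4·(-1.595335)≈-1.991773

0 -2 -2.500 0.000
1 -2 -1.156 -1.875
2 -2 -1.541 -1.617
3 -2 -1.501 -1.803
4 -2 -1.544 -1.847
5 -2 -1.558 -1.897
6 -2 -1.572 -1.927
7 -2 -1.580 -1.950
8 -2 -1.586 -1.965
9 -2 -1.590 -1.976
10 -2 -1.593 -1.983
11 -2 -1.595 -1.988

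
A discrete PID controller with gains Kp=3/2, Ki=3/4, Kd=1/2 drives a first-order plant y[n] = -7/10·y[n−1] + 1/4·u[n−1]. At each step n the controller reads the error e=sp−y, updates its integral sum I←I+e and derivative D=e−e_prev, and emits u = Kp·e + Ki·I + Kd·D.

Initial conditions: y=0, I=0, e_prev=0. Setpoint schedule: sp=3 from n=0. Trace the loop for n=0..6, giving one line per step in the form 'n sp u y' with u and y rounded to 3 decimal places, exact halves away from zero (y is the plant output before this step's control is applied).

0 3 8.250 0.000
1 3 3.328 2.063
2 3 12.417 -0.612
3 3 2.392 3.532
4 3 18.934 -1.875
5 3 -1.895 6.046
6 3 29.348 -4.706

(exact arithmetic carried between steps; '≈' marks a value shown rounded to 6 d.p. or computed from one; I and e_prev carry over from the previous line; the table rounds u and y to 3 d.p., halves away from zero)
n=0: y=0, sp=3, e=sp−y=3; I=3, D=e−e_prev=3; u=3/2·3+3/4·3+1/2·3=8.25; next y=-7/10·0+1/4·8.25=2.0625
n=1: y=2.0625, sp=3, e=sp−y=0.9375; I=3.9375, D=e−e_prev=-2.0625; u=3/2·0.9375+3/4·3.9375+1/2·(-2.0625)=3.328125; next y=-7/10·2.0625+1/4·3.328125≈-0.611719
n=2: y≈-0.611719, sp=3, e=sp−y≈3.611719; I≈7.549219, D=e−e_prev≈2.674219; u=3/2·3.611719+3/4·7.549219+1/2·2.674219≈12.416602; next y=-7/10·(-0.611719)+1/4·12.416602≈3.532354
n=3: y≈3.532354, sp=3, e=sp−y≈-0.532354; I≈7.016865, D=e−e_prev≈-4.144072; u=3/2·(-0.532354)+3/4·7.016865+1/2·(-4.144072)≈2.392083; next y=-7/10·3.532354+1/4·2.392083≈-1.874627
n=4: y≈-1.874627, sp=3, e=sp−y≈4.874627; I≈11.891492, D=e−e_prev≈5.406980; u=3/2·4.874627+3/4·11.891492+1/2·5.406980≈18.934049; next y=-7/10·(-1.874627)+1/4·18.934049≈6.045751
n=5: y≈6.045751, sp=3, e=sp−y≈-3.045751; I≈8.845741, D=e−e_prev≈-7.920378; u=3/2·(-3.045751)+3/4·8.845741+1/2·(-7.920378)≈-1.894510; next y=-7/10·6.045751+1/4·(-1.894510)≈-4.705653
n=6: y≈-4.705653, sp=3, e=sp−y≈7.705653; I≈16.551394, D=e−e_prev≈10.751404; u=3/2·7.705653+3/4·16.551394+1/2·10.751404≈29.347728; next y=-7/10·(-4.705653)+1/4·29.347728≈10.630889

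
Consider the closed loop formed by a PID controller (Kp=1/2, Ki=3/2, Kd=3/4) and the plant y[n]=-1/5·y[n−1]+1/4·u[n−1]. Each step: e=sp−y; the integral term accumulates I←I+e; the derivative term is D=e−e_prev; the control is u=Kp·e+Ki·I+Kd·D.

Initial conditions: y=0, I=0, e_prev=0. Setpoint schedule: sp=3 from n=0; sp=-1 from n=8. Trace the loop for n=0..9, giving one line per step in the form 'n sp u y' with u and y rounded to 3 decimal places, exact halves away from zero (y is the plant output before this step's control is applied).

(exact arithmetic carried between steps; '≈' marks a value shown rounded to 6 d.p. or computed from one; I and e_prev carry over from the previous line; the table rounds u and y to 3 d.p., halves away from zero)
n=0: y=0, sp=3, e=sp−y=3; I=3, D=e−e_prev=3; u=1/2·3+3/2·3+3/4·3=8.25; next y=-1/5·0+1/4·8.25=2.0625
n=1: y=2.0625, sp=3, e=sp−y=0.9375; I=3.9375, D=e−e_prev=-2.0625; u=1/2·0.9375+3/2·3.9375+3/4·(-2.0625)=4.828125; next y=-1/5·2.0625+1/4·4.828125≈0.794531
n=2: y≈0.794531, sp=3, e=sp−y≈2.205469; I≈6.142969, D=e−e_prev≈1.267969; u=1/2·2.205469+3/2·6.142969+3/4·1.267969≈11.268164; next y=-1/5·0.794531+1/4·11.268164≈2.658135
n=3: y≈2.658135, sp=3, e=sp−y≈0.341865; I≈6.484834, D=e−e_prev≈-1.863604; u=1/2·0.341865+3/2·6.484834+3/4·(-1.863604)≈8.500481; next y=-1/5·2.658135+1/4·8.500481≈1.593493
n=4: y≈1.593493, sp=3, e=sp−y≈1.406507; I≈7.891341, D=e−e_prev≈1.064641; u=1/2·1.406507+3/2·7.891341+3/4·1.064641≈13.338746; next y=-1/5·1.593493+1/4·13.338746≈3.015988
n=5: y≈3.015988, sp=3, e=sp−y≈-0.015988; I≈7.875353, D=e−e_prev≈-1.422494; u=1/2·(-0.015988)+3/2·7.875353+3/4·(-1.422494)≈10.738165; next y=-1/5·3.015988+1/4·10.738165≈2.081344
n=6: y≈2.081344, sp=3, e=sp−y≈0.918656; I≈8.794009, D=e−e_prev≈0.934644; u=1/2·0.918656+3/2·8.794009+3/4·0.934644≈14.351325; next y=-1/5·2.081344+1/4·14.351325≈3.171563
n=7: y≈3.171563, sp=3, e=sp−y≈-0.171563; I≈8.622447, D=e−e_prev≈-1.090219; u=1/2·(-0.171563)+3/2·8.622447+3/4·(-1.090219)≈12.030225; next y=-1/5·3.171563+1/4·12.030225≈2.373244
n=8: y≈2.373244, sp=-1, e=sp−y≈-3.373244; I≈5.249203, D=e−e_prev≈-3.201681; u=1/2·(-3.373244)+3/2·5.249203+3/4·(-3.201681)≈3.785922; next y=-1/5·2.373244+1/4·3.785922≈0.471832
n=9: y≈0.471832, sp=-1, e=sp−y≈-1.471832; I≈3.777371, D=e−e_prev≈1.901412; u=1/2·(-1.471832)+3/2·3.777371+3/4·1.901412≈6.356200; next y=-1/5·0.471832+1/4·6.356200≈1.494684

0 3 8.250 0.000
1 3 4.828 2.063
2 3 11.268 0.795
3 3 8.500 2.658
4 3 13.339 1.593
5 3 10.738 3.016
6 3 14.351 2.081
7 3 12.030 3.172
8 -1 3.786 2.373
9 -1 6.356 0.472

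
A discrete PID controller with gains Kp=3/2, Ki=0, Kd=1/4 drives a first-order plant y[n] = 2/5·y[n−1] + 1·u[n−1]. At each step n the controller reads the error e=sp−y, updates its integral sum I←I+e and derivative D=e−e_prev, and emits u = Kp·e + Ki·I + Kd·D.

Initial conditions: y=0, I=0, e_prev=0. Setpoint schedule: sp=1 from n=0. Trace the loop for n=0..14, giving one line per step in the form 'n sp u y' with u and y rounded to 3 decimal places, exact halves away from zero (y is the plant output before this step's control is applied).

0 1 1.750 0.000
1 1 -1.563 1.750
2 1 3.447 -0.863
3 1 -4.144 3.102
4 1 7.356 -2.903
5 1 -10.067 6.195
6 1 16.329 -7.589
7 1 -23.661 13.293
8 1 36.924 -18.343
9 1 -54.863 29.587
10 1 84.196 -43.028
11 1 -126.480 66.984
12 1 192.696 -99.686
13 1 -290.860 152.822
14 1 441.735 -229.731

(exact arithmetic carried between steps; '≈' marks a value shown rounded to 6 d.p. or computed from one; I and e_prev carry over from the previous line; the table rounds u and y to 3 d.p., halves away from zero)
n=0: y=0, sp=1, e=sp−y=1; I=1, D=e−e_prev=1; u=3/2·1+0·1+1/4·1=1.75; next y=2/5·0+1·1.75=1.75
n=1: y=1.75, sp=1, e=sp−y=-0.75; I=0.25, D=e−e_prev=-1.75; u=3/2·(-0.75)+0·0.25+1/4·(-1.75)=-1.5625; next y=2/5·1.75+1·(-1.5625)=-0.8625
n=2: y=-0.8625, sp=1, e=sp−y=1.8625; I=2.1125, D=e−e_prev=2.6125; u=3/2·1.8625+0·2.1125+1/4·2.6125=3.446875; next y=2/5·(-0.8625)+1·3.446875=3.101875
n=3: y=3.101875, sp=1, e=sp−y=-2.101875; I=0.010625, D=e−e_prev=-3.964375; u=3/2·(-2.101875)+0·0.010625+1/4·(-3.964375)≈-4.143906; next y=2/5·3.101875+1·(-4.143906)≈-2.903156
n=4: y≈-2.903156, sp=1, e=sp−y≈3.903156; I≈3.913781, D=e−e_prev≈6.005031; u=3/2·3.903156+0·3.913781+1/4·6.005031≈7.355992; next y=2/5·(-2.903156)+1·7.355992≈6.194730
n=5: y≈6.194730, sp=1, e=sp−y≈-5.194730; I≈-1.280948, D=e−e_prev≈-9.097886; u=3/2·(-5.194730)+0·(-1.280948)+1/4·(-9.097886)≈-10.066566; next y=2/5·6.194730+1·(-10.066566)≈-7.588674
n=6: y≈-7.588674, sp=1, e=sp−y≈8.588674; I≈7.307726, D=e−e_prev≈13.783404; u=3/2·8.588674+0·7.307726+1/4·13.783404≈16.328862; next y=2/5·(-7.588674)+1·16.328862≈13.293393
n=7: y≈13.293393, sp=1, e=sp−y≈-12.293393; I≈-4.985667, D=e−e_prev≈-20.882067; u=3/2·(-12.293393)+0·(-4.985667)+1/4·(-20.882067)≈-23.660605; next y=2/5·13.293393+1·(-23.660605)≈-18.343248
n=8: y≈-18.343248, sp=1, e=sp−y≈19.343248; I≈14.357582, D=e−e_prev≈31.636641; u=3/2·19.343248+0·14.357582+1/4·31.636641≈36.924033; next y=2/5·(-18.343248)+1·36.924033≈29.586734
n=9: y≈29.586734, sp=1, e=sp−y≈-28.586734; I≈-14.229152, D=e−e_prev≈-47.929982; u=3/2·(-28.586734)+0·(-14.229152)+1/4·(-47.929982)≈-54.862596; next y=2/5·29.586734+1·(-54.862596)≈-43.027902
n=10: y≈-43.027902, sp=1, e=sp−y≈44.027902; I≈29.798750, D=e−e_prev≈72.614636; u=3/2·44.027902+0·29.798750+1/4·72.614636≈84.195512; next y=2/5·(-43.027902)+1·84.195512≈66.984352
n=11: y≈66.984352, sp=1, e=sp−y≈-65.984352; I≈-36.185601, D=e−e_prev≈-110.012254; u=3/2·(-65.984352)+0·(-36.185601)+1/4·(-110.012254)≈-126.479591; next y=2/5·66.984352+1·(-126.479591)≈-99.685850
n=12: y≈-99.685850, sp=1, e=sp−y≈100.685850; I≈64.500249, D=e−e_prev≈166.670202; u=3/2·100.685850+0·64.500249+1/4·166.670202≈192.696326; next y=2/5·(-99.685850)+1·192.696326≈152.821986
n=13: y≈152.821986, sp=1, e=sp−y≈-151.821986; I≈-87.321737, D=e−e_prev≈-252.507836; u=3/2·(-151.821986)+0·(-87.321737)+1/4·(-252.507836)≈-290.859937; next y=2/5·152.821986+1·(-290.859937)≈-229.731143
n=14: y≈-229.731143, sp=1, e=sp−y≈230.731143; I≈143.409407, D=e−e_prev≈382.553129; u=3/2·230.731143+0·143.409407+1/4·382.553129≈441.734997; next y=2/5·(-229.731143)+1·441.734997≈349.842540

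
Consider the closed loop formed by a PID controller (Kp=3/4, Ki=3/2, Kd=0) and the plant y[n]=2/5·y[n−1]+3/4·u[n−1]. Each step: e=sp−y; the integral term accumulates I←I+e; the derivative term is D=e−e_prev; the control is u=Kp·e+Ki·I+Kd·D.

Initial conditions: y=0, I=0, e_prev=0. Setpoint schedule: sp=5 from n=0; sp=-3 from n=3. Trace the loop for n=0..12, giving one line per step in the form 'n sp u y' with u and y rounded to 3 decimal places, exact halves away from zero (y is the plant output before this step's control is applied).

(exact arithmetic carried between steps; '≈' marks a value shown rounded to 6 d.p. or computed from one; I and e_prev carry over from the previous line; the table rounds u and y to 3 d.p., halves away from zero)
n=0: y=0, sp=5, e=sp−y=5; I=5, D=e−e_prev=5; u=3/4·5+3/2·5+0·5=11.25; next y=2/5·0+3/4·11.25=8.4375
n=1: y=8.4375, sp=5, e=sp−y=-3.4375; I=1.5625, D=e−e_prev=-8.4375; u=3/4·(-3.4375)+3/2·1.5625+0·(-8.4375)=-0.234375; next y=2/5·8.4375+3/4·(-0.234375)≈3.199219
n=2: y≈3.199219, sp=5, e=sp−y≈1.800781; I≈3.363281, D=e−e_prev≈5.238281; u=3/4·1.800781+3/2·3.363281+0·5.238281≈6.395508; next y=2/5·3.199219+3/4·6.395508≈6.076318
n=3: y≈6.076318, sp=-3, e=sp−y≈-9.076318; I≈-5.713037, D=e−e_prev≈-10.877100; u=3/4·(-9.076318)+3/2·(-5.713037)+0·(-10.877100)≈-15.376794; next y=2/5·6.076318+3/4·(-15.376794)≈-9.102068
n=4: y≈-9.102068, sp=-3, e=sp−y≈6.102068; I≈0.389031, D=e−e_prev≈15.178387; u=3/4·6.102068+3/2·0.389031+0·15.178387≈5.160098; next y=2/5·(-9.102068)+3/4·5.160098≈0.229246
n=5: y≈0.229246, sp=-3, e=sp−y≈-3.229246; I≈-2.840215, D=e−e_prev≈-9.331315; u=3/4·(-3.229246)+3/2·(-2.840215)+0·(-9.331315)≈-6.682257; next y=2/5·0.229246+3/4·(-6.682257)≈-4.919994
n=6: y≈-4.919994, sp=-3, e=sp−y≈1.919994; I≈-0.920221, D=e−e_prev≈5.149241; u=3/4·1.919994+3/2·(-0.920221)+0·5.149241≈0.059665; next y=2/5·(-4.919994)+3/4·0.059665≈-1.923249
n=7: y≈-1.923249, sp=-3, e=sp−y≈-1.076751; I≈-1.996972, D=e−e_prev≈-2.996745; u=3/4·(-1.076751)+3/2·(-1.996972)+0·(-2.996745)≈-3.803021; next y=2/5·(-1.923249)+3/4·(-3.803021)≈-3.621565
n=8: y≈-3.621565, sp=-3, e=sp−y≈0.621565; I≈-1.375407, D=e−e_prev≈1.698316; u=3/4·0.621565+3/2·(-1.375407)+0·1.698316≈-1.596936; next y=2/5·(-3.621565)+3/4·(-1.596936)≈-2.646328
n=9: y≈-2.646328, sp=-3, e=sp−y≈-0.353672; I≈-1.729078, D=e−e_prev≈-0.975237; u=3/4·(-0.353672)+3/2·(-1.729078)+0·(-0.975237)≈-2.858872; next y=2/5·(-2.646328)+3/4·(-2.858872)≈-3.202685
n=10: y≈-3.202685, sp=-3, e=sp−y≈0.202685; I≈-1.526393, D=e−e_prev≈0.556357; u=3/4·0.202685+3/2·(-1.526393)+0·0.556357≈-2.137576; next y=2/5·(-3.202685)+3/4·(-2.137576)≈-2.884256
n=11: y≈-2.884256, sp=-3, e=sp−y≈-0.115744; I≈-1.642137, D=e−e_prev≈-0.318429; u=3/4·(-0.115744)+3/2·(-1.642137)+0·(-0.318429)≈-2.550013; next y=2/5·(-2.884256)+3/4·(-2.550013)≈-3.066213
n=12: y≈-3.066213, sp=-3, e=sp−y≈0.066213; I≈-1.575925, D=e−e_prev≈0.181956; u=3/4·0.066213+3/2·(-1.575925)+0·0.181956≈-2.314227; next y=2/5·(-3.066213)+3/4·(-2.314227)≈-2.962156

0 5 11.250 0.000
1 5 -0.234 8.438
2 5 6.396 3.199
3 -3 -15.377 6.076
4 -3 5.160 -9.102
5 -3 -6.682 0.229
6 -3 0.060 -4.920
7 -3 -3.803 -1.923
8 -3 -1.597 -3.622
9 -3 -2.859 -2.646
10 -3 -2.138 -3.203
11 -3 -2.550 -2.884
12 -3 -2.314 -3.066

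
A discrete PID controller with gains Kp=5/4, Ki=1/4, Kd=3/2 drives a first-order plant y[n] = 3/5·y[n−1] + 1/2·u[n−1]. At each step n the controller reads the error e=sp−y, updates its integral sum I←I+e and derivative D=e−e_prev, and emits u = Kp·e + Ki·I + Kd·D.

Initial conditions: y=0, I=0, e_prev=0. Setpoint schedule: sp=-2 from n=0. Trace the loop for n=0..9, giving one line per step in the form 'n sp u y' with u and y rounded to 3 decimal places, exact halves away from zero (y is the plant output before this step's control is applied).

(exact arithmetic carried between steps; '≈' marks a value shown rounded to 6 d.p. or computed from one; I and e_prev carry over from the previous line; the table rounds u and y to 3 d.p., halves away from zero)
n=0: y=0, sp=-2, e=sp−y=-2; I=-2, D=e−e_prev=-2; u=5/4·(-2)+1/4·(-2)+3/2·(-2)=-6; next y=3/5·0+1/2·(-6)=-3
n=1: y=-3, sp=-2, e=sp−y=1; I=-1, D=e−e_prev=3; u=5/4·1+1/4·(-1)+3/2·3=5.5; next y=3/5·(-3)+1/2·5.5=0.95
n=2: y=0.95, sp=-2, e=sp−y=-2.95; I=-3.95, D=e−e_prev=-3.95; u=5/4·(-2.95)+1/4·(-3.95)+3/2·(-3.95)=-10.6; next y=3/5·0.95+1/2·(-10.6)=-4.73
n=3: y=-4.73, sp=-2, e=sp−y=2.73; I=-1.22, D=e−e_prev=5.68; u=5/4·2.73+1/4·(-1.22)+3/2·5.68=11.6275; next y=3/5·(-4.73)+1/2·11.6275=2.97575
n=4: y=2.97575, sp=-2, e=sp−y=-4.97575; I=-6.19575, D=e−e_prev=-7.70575; u=5/4·(-4.97575)+1/4·(-6.19575)+3/2·(-7.70575)=-19.32725; next y=3/5·2.97575+1/2·(-19.32725)=-7.878175
n=5: y=-7.878175, sp=-2, e=sp−y=5.878175; I=-0.317575, D=e−e_prev=10.853925; u=5/4·5.878175+1/4·(-0.317575)+3/2·10.853925≈23.549213; next y=3/5·(-7.878175)+1/2·23.549213≈7.047701
n=6: y≈7.047701, sp=-2, e=sp−y≈-9.047701; I≈-9.365276, D=e−e_prev≈-14.925876; u=5/4·(-9.047701)+1/4·(-9.365276)+3/2·(-14.925876)≈-36.03976; next y=3/5·7.047701+1/2·(-36.03976)≈-13.791259
n=7: y≈-13.791259, sp=-2, e=sp−y≈11.791259; I≈2.425983, D=e−e_prev≈20.838961; u=5/4·11.791259+1/4·2.425983+3/2·20.838961≈46.604011; next y=3/5·(-13.791259)+1/2·46.604011≈15.027250
n=8: y≈15.027250, sp=-2, e=sp−y≈-17.027250; I≈-14.601267, D=e−e_prev≈-28.818509; u=5/4·(-17.027250)+1/4·(-14.601267)+3/2·(-28.818509)≈-68.162142; next y=3/5·15.027250+1/2·(-68.162142)≈-25.064721
n=9: y≈-25.064721, sp=-2, e=sp−y≈23.064721; I≈8.463455, D=e−e_prev≈40.091971; u=5/4·23.064721+1/4·8.463455+3/2·40.091971≈91.084722; next y=3/5·(-25.064721)+1/2·91.084722≈30.503528

0 -2 -6.000 0.000
1 -2 5.500 -3.000
2 -2 -10.600 0.950
3 -2 11.628 -4.730
4 -2 -19.327 2.976
5 -2 23.549 -7.878
6 -2 -36.040 7.048
7 -2 46.604 -13.791
8 -2 -68.162 15.027
9 -2 91.085 -25.065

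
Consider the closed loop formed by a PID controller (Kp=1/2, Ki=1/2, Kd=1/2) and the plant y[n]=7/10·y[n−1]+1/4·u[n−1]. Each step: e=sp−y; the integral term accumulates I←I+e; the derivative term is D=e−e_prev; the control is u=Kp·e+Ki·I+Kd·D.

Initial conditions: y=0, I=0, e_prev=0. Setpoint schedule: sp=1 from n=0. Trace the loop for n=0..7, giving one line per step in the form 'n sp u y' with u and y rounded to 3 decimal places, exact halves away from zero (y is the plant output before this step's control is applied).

(exact arithmetic carried between steps; '≈' marks a value shown rounded to 6 d.p. or computed from one; I and e_prev carry over from the previous line; the table rounds u and y to 3 d.p., halves away from zero)
n=0: y=0, sp=1, e=sp−y=1; I=1, D=e−e_prev=1; u=1/2·1+1/2·1+1/2·1=1.5; next y=7/10·0+1/4·1.5=0.375
n=1: y=0.375, sp=1, e=sp−y=0.625; I=1.625, D=e−e_prev=-0.375; u=1/2·0.625+1/2·1.625+1/2·(-0.375)=0.9375; next y=7/10·0.375+1/4·0.9375=0.496875
n=2: y=0.496875, sp=1, e=sp−y=0.503125; I=2.128125, D=e−e_prev=-0.121875; u=1/2·0.503125+1/2·2.128125+1/2·(-0.121875)≈1.254688; next y=7/10·0.496875+1/4·1.254688≈0.661484
n=3: y≈0.661484, sp=1, e=sp−y≈0.338516; I≈2.466641, D=e−e_prev≈-0.164609; u=1/2·0.338516+1/2·2.466641+1/2·(-0.164609)≈1.320273; next y=7/10·0.661484+1/4·1.320273≈0.793107
n=4: y≈0.793107, sp=1, e=sp−y≈0.206893; I≈2.673533, D=e−e_prev≈-0.131623; u=1/2·0.206893+1/2·2.673533+1/2·(-0.131623)≈1.374401; next y=7/10·0.793107+1/4·1.374401≈0.898776
n=5: y≈0.898776, sp=1, e=sp−y≈0.101224; I≈2.774758, D=e−e_prev≈-0.105668; u=1/2·0.101224+1/2·2.774758+1/2·(-0.105668)≈1.385157; next y=7/10·0.898776+1/4·1.385157≈0.975432
n=6: y≈0.975432, sp=1, e=sp−y≈0.024568; I≈2.799326, D=e−e_prev≈-0.076657; u=1/2·0.024568+1/2·2.799326+1/2·(-0.076657)≈1.373618; next y=7/10·0.975432+1/4·1.373618≈1.026207
n=7: y≈1.026207, sp=1, e=sp−y≈-0.026207; I≈2.773118, D=e−e_prev≈-0.050775; u=1/2·(-0.026207)+1/2·2.773118+1/2·(-0.050775)≈1.348068; next y=7/10·1.026207+1/4·1.348068≈1.055362

0 1 1.500 0.000
1 1 0.938 0.375
2 1 1.255 0.497
3 1 1.320 0.661
4 1 1.374 0.793
5 1 1.385 0.899
6 1 1.374 0.975
7 1 1.348 1.026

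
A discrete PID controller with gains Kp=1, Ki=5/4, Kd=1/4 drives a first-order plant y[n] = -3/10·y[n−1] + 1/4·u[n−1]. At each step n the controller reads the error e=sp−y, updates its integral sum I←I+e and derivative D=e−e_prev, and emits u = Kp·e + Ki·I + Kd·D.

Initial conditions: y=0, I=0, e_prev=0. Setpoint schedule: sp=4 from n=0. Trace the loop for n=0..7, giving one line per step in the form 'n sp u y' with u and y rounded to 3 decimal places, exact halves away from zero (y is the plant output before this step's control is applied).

0 4 10.000 0.000
1 4 7.750 2.500
2 4 13.531 1.188
3 4 12.121 3.027
4 4 16.058 2.122
5 4 15.040 3.378
6 4 17.710 2.747
7 4 16.977 3.603

(exact arithmetic carried between steps; '≈' marks a value shown rounded to 6 d.p. or computed from one; I and e_prev carry over from the previous line; the table rounds u and y to 3 d.p., halves away from zero)
n=0: y=0, sp=4, e=sp−y=4; I=4, D=e−e_prev=4; u=1·4+5/4·4+1/4·4=10; next y=-3/10·0+1/4·10=2.5
n=1: y=2.5, sp=4, e=sp−y=1.5; I=5.5, D=e−e_prev=-2.5; u=1·1.5+5/4·5.5+1/4·(-2.5)=7.75; next y=-3/10·2.5+1/4·7.75=1.1875
n=2: y=1.1875, sp=4, e=sp−y=2.8125; I=8.3125, D=e−e_prev=1.3125; u=1·2.8125+5/4·8.3125+1/4·1.3125=13.53125; next y=-3/10·1.1875+1/4·13.53125≈3.026563
n=3: y≈3.026563, sp=4, e=sp−y≈0.973438; I≈9.285938, D=e−e_prev≈-1.839063; u=1·0.973438+5/4·9.285938+1/4·(-1.839063)≈12.121094; next y=-3/10·3.026563+1/4·12.121094≈2.122305
n=4: y≈2.122305, sp=4, e=sp−y≈1.877695; I≈11.163633, D=e−e_prev≈0.904258; u=1·1.877695+5/4·11.163633+1/4·0.904258≈16.058301; next y=-3/10·2.122305+1/4·16.058301≈3.377884
n=5: y≈3.377884, sp=4, e=sp−y≈0.622116; I≈11.785749, D=e−e_prev≈-1.255579; u=1·0.622116+5/4·11.785749+1/4·(-1.255579)≈15.040408; next y=-3/10·3.377884+1/4·15.040408≈2.746737
n=6: y≈2.746737, sp=4, e=sp−y≈1.253263; I≈13.039012, D=e−e_prev≈0.631147; u=1·1.253263+5/4·13.039012+1/4·0.631147≈17.709815; next y=-3/10·2.746737+1/4·17.709815≈3.603433
n=7: y≈3.603433, sp=4, e=sp−y≈0.396567; I≈13.435579, D=e−e_prev≈-0.856696; u=1·0.396567+5/4·13.435579+1/4·(-0.856696)≈16.976868; next y=-3/10·3.603433+1/4·16.976868≈3.163187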